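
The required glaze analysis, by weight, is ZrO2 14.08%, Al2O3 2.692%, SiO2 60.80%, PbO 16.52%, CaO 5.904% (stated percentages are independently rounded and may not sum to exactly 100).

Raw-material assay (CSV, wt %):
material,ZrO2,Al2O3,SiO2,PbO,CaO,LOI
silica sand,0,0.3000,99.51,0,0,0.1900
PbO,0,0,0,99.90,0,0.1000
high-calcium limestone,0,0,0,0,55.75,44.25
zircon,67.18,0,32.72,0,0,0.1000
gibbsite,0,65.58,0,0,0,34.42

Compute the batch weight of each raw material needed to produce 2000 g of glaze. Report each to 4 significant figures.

Intermediates are printed rounded to four significant digits as written — the working math keeps full precision through the solve; each reported number receives exactly one rounding — derived quantities are re-derived at full float precision (net glass mass, five oxide percentages, the totals, LOI, yield) using the weight values per 2000 g of glass as given in the problem or the answer.
Oxide mass targets, per 2000 g glaze:
  ZrO2: 14.08% × 2000 = 281.6 g
  Al2O3: 2.692% × 2000 = 53.84 g
  SiO2: 60.80% × 2000 = 1216 g
  PbO: 16.52% × 2000 = 330.4 g
  CaO: 5.904% × 2000 = 118.1 g
Sums-versus-targets review on the weights just shown, versus the basis set out (each sum matches its target mass within answer rounding):
  ZrO2: 419.2·0.6718 = 281.6 g (target 281.6 g)
  Al2O3: 1084·0.003000 + 77.14·0.6558 = 53.84 g (target 53.84 g)
  SiO2: 1084·0.9951 + 419.2·0.3272 = 1216 g (target 1216 g)
  PbO: 330.7·0.9990 = 330.4 g (target 330.4 g)
  CaO: 211.8·0.5575 = 118.1 g (target 118.1 g)
Mass balance on the glass: whole batch net of LOI = 2000 g (the targets, summed, come to 2000 g; the stated basis being 2000 g — deltas are rounding alone).
Batch grand total — Σ batch = 2123 g; loss to ignition Σ batch·LOI = 123.1 g; glass ÷ batch gives a yield of 94.20%.

Batch per 2000 g glaze:
  silica sand: 1084 g
  PbO: 330.7 g
  high-calcium limestone: 211.8 g
  zircon: 419.2 g
  gibbsite: 77.14 g
Total batch = 2123 g; LOI loss = 123.1 g; yield = 94.20%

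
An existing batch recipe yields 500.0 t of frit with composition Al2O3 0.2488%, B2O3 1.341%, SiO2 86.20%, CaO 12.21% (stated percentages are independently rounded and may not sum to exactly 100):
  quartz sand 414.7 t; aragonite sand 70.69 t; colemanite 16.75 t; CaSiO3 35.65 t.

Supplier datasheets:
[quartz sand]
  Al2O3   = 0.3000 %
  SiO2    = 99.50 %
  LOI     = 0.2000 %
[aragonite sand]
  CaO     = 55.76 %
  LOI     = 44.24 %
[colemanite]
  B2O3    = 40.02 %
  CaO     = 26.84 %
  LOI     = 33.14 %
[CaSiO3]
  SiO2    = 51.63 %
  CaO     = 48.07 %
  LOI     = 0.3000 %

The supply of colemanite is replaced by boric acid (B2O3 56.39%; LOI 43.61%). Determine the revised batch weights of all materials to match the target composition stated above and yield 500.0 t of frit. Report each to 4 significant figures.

Revised batch per 500.0 t frit:
  quartz sand: 414.7 t
  aragonite sand: 78.75 t
  boric acid: 11.89 t
  CaSiO3: 35.65 t
Total batch = 541.0 t; LOI loss = 40.96 t

All arithmetic keeps full precision end to end. In-progress results are shown, with 4-significant-figure rounding, at each printed step — each reported result takes a single rounding; derived quantities, including yield, LOI, the totals, four oxide percentages, net glass mass, are recomputed from the batch weights on 500.0 t of glass in exact precision, as quoted within the problem or the answer.
Target oxide masses per 500.0 t frit:
  Al2O3: 0.2488% × 500.0 = 1.244 t
  B2O3: 1.341% × 500.0 = 6.705 t
  SiO2: 86.20% × 500.0 = 431.0 t
  CaO: 12.21% × 500.0 = 61.05 t
Checking each oxide sum from the weights as reported, at the basis given (each sum matches its target mass once rounding is allowed for):
  Al2O3: 414.7·0.003000 = 1.244 t (target 1.244 t)
  B2O3: 11.89·0.5639 = 6.705 t (target 6.705 t)
  SiO2: 414.7·0.9950 + 35.65·0.5163 = 431.0 t (target 431.0 t)
  CaO: 78.75·0.5576 + 35.65·0.4807 = 61.05 t (target 61.05 t)
Mass balance on the glass: total charge less LOI = 500.0 t (the targets, summed, come to 500.0 t; stated basis 500.0 t — differing by rounding only).
Total batch = Σ batch = 541.0 t; the LOI term Σ batch·LOI equals 40.96 t; glass ÷ batch gives a yield of 92.43%.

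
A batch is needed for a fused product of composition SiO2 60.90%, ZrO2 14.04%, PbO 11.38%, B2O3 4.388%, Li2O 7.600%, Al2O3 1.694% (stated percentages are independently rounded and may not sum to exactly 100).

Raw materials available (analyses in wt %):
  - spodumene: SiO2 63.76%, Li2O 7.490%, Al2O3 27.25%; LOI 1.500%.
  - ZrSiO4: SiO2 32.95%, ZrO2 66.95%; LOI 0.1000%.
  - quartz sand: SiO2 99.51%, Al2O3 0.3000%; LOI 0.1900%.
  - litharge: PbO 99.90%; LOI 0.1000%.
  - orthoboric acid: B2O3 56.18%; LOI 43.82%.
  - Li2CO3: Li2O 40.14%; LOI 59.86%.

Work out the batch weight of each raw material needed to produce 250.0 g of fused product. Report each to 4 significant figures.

Batch per 250.0 g fused product:
  spodumene: 14.15 g
  ZrSiO4: 52.43 g
  quartz sand: 126.6 g
  litharge: 28.48 g
  orthoboric acid: 19.53 g
  Li2CO3: 44.69 g
Total batch = 285.9 g; LOI loss = 35.84 g; yield = 87.46%

All internal work runs at exact precision through every step. Intermediates appear rounded to four significant digits across the worked steps; each reported figure takes exactly one rounding; derived quantities, which include totals, ignition loss, the yield, six oxide percentages, net glass mass, are carried at full float precision, as set out in problem or answer, from the batch weights for 250.0 g of glass.
Per-oxide target masses for 250.0 g fused product:
  SiO2: 60.90% × 250.0 = 152.2 g
  ZrO2: 14.04% × 250.0 = 35.10 g
  PbO: 11.38% × 250.0 = 28.45 g
  B2O3: 4.388% × 250.0 = 10.97 g
  Li2O: 7.600% × 250.0 = 19.00 g
  Al2O3: 1.694% × 250.0 = 4.235 g
Checking each oxide sum working from each reported weight, against the basis in use (oxide sums agree with the targets given rounding of the digits):
  SiO2: 14.15·0.6376 + 52.43·0.3295 + 126.6·0.9951 = 152.3 g (target 152.2 g)
  ZrO2: 52.43·0.6695 = 35.10 g (target 35.10 g)
  PbO: 28.48·0.9990 = 28.45 g (target 28.45 g)
  B2O3: 19.53·0.5618 = 10.97 g (target 10.97 g)
  Li2O: 14.15·0.07490 + 44.69·0.4014 = 19.00 g (target 19.00 g)
  Al2O3: 14.15·0.2725 + 126.6·0.003000 = 4.236 g (target 4.235 g)
Glass-mass bookkeeping: Σ batch − LOI loss = 250.0 g (per-oxide target masses sum to 250.0 g; basis as stated: 250.0 g — deltas are rounding alone).
Batch total: Σ batch = 285.9 g; ignition loss, Σ(batch × LOI) = 35.84 g; yield = glass ÷ total batch = 87.46%.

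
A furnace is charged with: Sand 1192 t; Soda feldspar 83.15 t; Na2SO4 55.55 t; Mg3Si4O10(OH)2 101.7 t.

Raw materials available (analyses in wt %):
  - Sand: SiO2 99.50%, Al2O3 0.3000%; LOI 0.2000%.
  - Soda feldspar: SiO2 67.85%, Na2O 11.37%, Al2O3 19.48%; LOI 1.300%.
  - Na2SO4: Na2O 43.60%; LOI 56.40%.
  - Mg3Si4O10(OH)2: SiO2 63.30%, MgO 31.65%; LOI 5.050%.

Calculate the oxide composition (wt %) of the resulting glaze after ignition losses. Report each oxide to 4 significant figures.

Glass mass = 1392 t (batch 1432 − LOI 39.93).
Composition: SiO2 93.85%, Na2O 2.418%, Al2O3 1.420%, MgO 2.312%

Intermediates are printed, with 4-significant-figure rounding, at each printed step. Full precision is kept at every stage — each reported value is rounded only once. All derived quantities (four oxide percentages, the totals, glass mass, ignition loss, the yield) are computed using the weight values for 1392 t of glass in full precision, as set out in question or answer.
Mass of each oxide from the mix:
  SiO2: 1192·0.9950 + 83.15·0.6785 + 101.7·0.6330 = 1307 t
  Na2O: 83.15·0.1137 + 55.55·0.4360 = 33.67 t
  Al2O3: 1192·0.003000 + 83.15·0.1948 = 19.77 t
  MgO: 101.7·0.3165 = 32.19 t
LOI: 1192·0.002000 + 83.15·0.01300 + 55.55·0.5640 + 101.7·0.05050 = 39.93 t
Net of LOI, the glass mass = 1432 − 39.93 = 1392 t (equal to the oxide-mass sum)
oxide / glass × 100 gives the wt %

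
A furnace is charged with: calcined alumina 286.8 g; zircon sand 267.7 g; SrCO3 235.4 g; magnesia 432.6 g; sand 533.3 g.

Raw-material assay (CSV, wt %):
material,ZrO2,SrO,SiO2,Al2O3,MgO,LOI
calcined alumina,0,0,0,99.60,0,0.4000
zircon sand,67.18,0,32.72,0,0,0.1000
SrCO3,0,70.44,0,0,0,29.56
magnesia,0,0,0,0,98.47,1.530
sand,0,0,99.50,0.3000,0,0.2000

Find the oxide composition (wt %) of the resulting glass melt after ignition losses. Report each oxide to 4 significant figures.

Values along the way are printed, rounded to 4 significant figures, in the printout. All arithmetic runs at full float precision in every operation. Every reported number takes just one rounding — all derived quantities (the yield, five oxide percentages, glass mass, the totals, ignition loss) are rebuilt from the weighed amounts on 1677 g of glass in exact precision as they appear in the question or the answer.
Oxide-by-oxide delivered mass:
  ZrO2: 267.7·0.6718 = 179.8 g
  SrO: 235.4·0.7044 = 165.8 g
  SiO2: 267.7·0.3272 + 533.3·0.9950 = 618.2 g
  Al2O3: 286.8·0.9960 + 533.3·0.003000 = 287.3 g
  MgO: 432.6·0.9847 = 426.0 g
LOI: 286.8·0.004000 + 267.7·0.001000 + 235.4·0.2956 + 432.6·0.01530 + 533.3·0.002000 = 78.68 g
Resulting glass, batch − LOI: 1756 − 78.68 = 1677 g (= the summed oxide contributions)
percent share: oxide ÷ glass, ×100

Glass mass = 1677 g (batch 1756 − LOI 78.68).
Composition: ZrO2 10.72%, SrO 9.887%, SiO2 36.86%, Al2O3 17.13%, MgO 25.40%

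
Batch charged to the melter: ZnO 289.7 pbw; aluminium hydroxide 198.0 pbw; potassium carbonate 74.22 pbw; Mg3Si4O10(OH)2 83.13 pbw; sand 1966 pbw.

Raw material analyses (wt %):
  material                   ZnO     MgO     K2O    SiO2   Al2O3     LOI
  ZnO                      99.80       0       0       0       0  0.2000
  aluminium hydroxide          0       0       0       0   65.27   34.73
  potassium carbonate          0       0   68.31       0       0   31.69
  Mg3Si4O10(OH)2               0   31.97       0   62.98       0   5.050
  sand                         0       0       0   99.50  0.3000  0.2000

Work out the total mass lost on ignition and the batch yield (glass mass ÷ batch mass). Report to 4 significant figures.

LOI loss = 101.0 pbw; glass = 2510 pbw; yield = 96.13%

All internal work holds exact precision through the solve. In-progress results are printed, rounded to four significant figures, in the printout — a single rounding yields each reported number — the derived quantities are recomputed using the weight values at 2510 pbw of glass in full precision (yield, the totals, ignition loss, glass mass, the five compositions) as they appear in problem or answer.
Material-by-material LOI:
  ZnO: 289.7 × 0.002000 = 0.5794 pbw
  aluminium hydroxide: 198.0 × 0.3473 = 68.77 pbw
  potassium carbonate: 74.22 × 0.3169 = 23.52 pbw
  Mg3Si4O10(OH)2: 83.13 × 0.05050 = 4.198 pbw
  sand: 1966 × 0.002000 = 3.932 pbw
Total LOI = 101.0 pbw
Glass = batch − LOI = 2611 − 101.0 = 2510 pbw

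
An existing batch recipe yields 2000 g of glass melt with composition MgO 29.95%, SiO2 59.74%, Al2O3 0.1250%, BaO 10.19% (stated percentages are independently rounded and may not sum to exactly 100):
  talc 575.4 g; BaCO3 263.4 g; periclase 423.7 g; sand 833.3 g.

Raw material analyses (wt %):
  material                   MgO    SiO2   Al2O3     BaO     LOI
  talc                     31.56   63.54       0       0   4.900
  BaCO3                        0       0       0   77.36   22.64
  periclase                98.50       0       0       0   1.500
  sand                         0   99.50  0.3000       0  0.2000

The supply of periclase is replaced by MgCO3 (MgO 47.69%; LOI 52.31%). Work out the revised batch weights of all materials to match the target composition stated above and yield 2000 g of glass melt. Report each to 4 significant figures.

Rounding to 4 significant figures extends to each intermediate as shown. Exact precision is maintained through every step; each reported result undergoes a single rounding. Derived quantities are carried starting from the weights at 2000 g of glass in exact precision (the four compositions, the yield, LOI, net glass mass, the totals) as they appear in the question or the answer.
Oxide-by-oxide targets in 2000 g glass melt:
  MgO: 29.95% × 2000 = 599.0 g
  SiO2: 59.74% × 2000 = 1195 g
  Al2O3: 0.1250% × 2000 = 2.500 g
  BaO: 10.19% × 2000 = 203.8 g
Sums-versus-targets review applying the batch weights above, relative to the basis at hand (every target is met by its sum up to rounding of the answer):
  MgO: 575.4·0.3156 + 875.2·0.4769 = 599.0 g (target 599.0 g)
  SiO2: 575.4·0.6354 + 833.3·0.9950 = 1195 g (target 1195 g)
  Al2O3: 833.3·0.003000 = 2.500 g (target 2.500 g)
  BaO: 263.4·0.7736 = 203.8 g (target 203.8 g)
Auditing the glass mass value: batch total minus LOI = 2000 g (the targets, summed, come to 2000 g; versus the stated basis of 2000 g — differing by rounding only).
Batch total: Σ batch = 2547 g; LOI removed, Σ of batch·LOI: 547.3 g; as yield: glass ÷ batch → 78.51%.

Revised batch per 2000 g glass melt:
  talc: 575.4 g
  BaCO3: 263.4 g
  MgCO3: 875.2 g
  sand: 833.3 g
Total batch = 2547 g; LOI loss = 547.3 g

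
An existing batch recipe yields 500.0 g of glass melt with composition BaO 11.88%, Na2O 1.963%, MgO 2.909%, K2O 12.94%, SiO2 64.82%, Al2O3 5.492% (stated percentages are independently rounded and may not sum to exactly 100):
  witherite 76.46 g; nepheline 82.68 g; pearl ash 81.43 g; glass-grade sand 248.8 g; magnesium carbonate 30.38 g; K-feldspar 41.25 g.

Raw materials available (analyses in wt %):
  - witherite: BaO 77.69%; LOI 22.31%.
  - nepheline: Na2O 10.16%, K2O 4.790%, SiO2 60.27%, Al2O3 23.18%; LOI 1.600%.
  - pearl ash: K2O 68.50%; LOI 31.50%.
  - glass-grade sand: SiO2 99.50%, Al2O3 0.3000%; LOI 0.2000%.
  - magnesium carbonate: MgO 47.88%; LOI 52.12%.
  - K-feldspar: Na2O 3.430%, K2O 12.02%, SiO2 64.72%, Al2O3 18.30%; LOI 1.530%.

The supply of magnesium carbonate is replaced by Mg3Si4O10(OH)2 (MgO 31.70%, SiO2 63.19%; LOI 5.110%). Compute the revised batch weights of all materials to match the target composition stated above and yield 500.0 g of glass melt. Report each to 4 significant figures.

Mid-chain values are shown rounded off to 4 significant figures alongside each step — the working math carries full float precision through the solve; each reported figure is rounded exactly once; all derived quantities, which include six oxide percentages, net glass mass, ignition loss, the yield, totals, are rebuilt in full float precision, as they appear in the problem or the answer, from the weighed amounts for 500.0 g of glass.
Per-oxide target masses for 500.0 g glass melt:
  BaO: 11.88% × 500.0 = 59.40 g
  Na2O: 1.963% × 500.0 = 9.815 g
  MgO: 2.909% × 500.0 = 14.54 g
  K2O: 12.94% × 500.0 = 64.70 g
  SiO2: 64.82% × 500.0 = 324.1 g
  Al2O3: 5.492% × 500.0 = 27.46 g
Per-oxide balance check given the weights on record, relative to the basis at hand (oxide sums agree with the targets within answer rounding):
  BaO: 76.46·0.7769 = 59.40 g (target 59.40 g)
  Na2O: 82.39·0.1016 + 42.09·0.03430 = 9.815 g (target 9.815 g)
  MgO: 45.88·0.3170 = 14.54 g (target 14.54 g)
  K2O: 82.39·0.04790 + 81.30·0.6850 + 42.09·0.1202 = 64.70 g (target 64.70 g)
  SiO2: 82.39·0.6027 + 219.3·0.9950 + 45.88·0.6319 + 42.09·0.6472 = 324.1 g (target 324.1 g)
  Al2O3: 82.39·0.2318 + 219.3·0.003000 + 42.09·0.1830 = 27.46 g (target 27.46 g)
Glass-mass closure: batch total minus LOI = 500.0 g (per-oxide target masses sum to 500.0 g; against the stated basis, 500.0 g — differing by rounding only).
Batch total: Σ batch = 547.4 g; ignition loss, Σ(batch × LOI) = 47.41 g; glass ÷ batch gives a yield of 91.34%.

Revised batch per 500.0 g glass melt:
  witherite: 76.46 g
  nepheline: 82.39 g
  pearl ash: 81.30 g
  glass-grade sand: 219.3 g
  Mg3Si4O10(OH)2: 45.88 g
  K-feldspar: 42.09 g
Total batch = 547.4 g; LOI loss = 47.41 g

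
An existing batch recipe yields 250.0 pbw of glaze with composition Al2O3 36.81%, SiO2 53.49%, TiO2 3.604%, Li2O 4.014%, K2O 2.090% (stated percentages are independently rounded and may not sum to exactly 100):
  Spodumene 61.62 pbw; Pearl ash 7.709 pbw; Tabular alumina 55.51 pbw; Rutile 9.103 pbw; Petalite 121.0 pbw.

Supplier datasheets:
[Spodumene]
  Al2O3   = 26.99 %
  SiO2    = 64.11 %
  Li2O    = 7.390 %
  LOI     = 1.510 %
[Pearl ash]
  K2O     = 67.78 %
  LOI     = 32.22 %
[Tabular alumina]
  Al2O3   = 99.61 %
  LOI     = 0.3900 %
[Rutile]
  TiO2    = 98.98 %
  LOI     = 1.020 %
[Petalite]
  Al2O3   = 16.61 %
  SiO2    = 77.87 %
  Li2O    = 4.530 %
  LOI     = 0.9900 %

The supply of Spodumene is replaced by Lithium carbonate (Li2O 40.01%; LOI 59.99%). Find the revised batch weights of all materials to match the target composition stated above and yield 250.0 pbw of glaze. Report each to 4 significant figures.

Revised batch per 250.0 pbw glaze:
  Lithium carbonate: 5.638 pbw
  Pearl ash: 7.709 pbw
  Tabular alumina: 63.75 pbw
  Rutile: 9.103 pbw
  Petalite: 171.7 pbw
Total batch = 257.9 pbw; LOI loss = 7.907 pbw

Intermediates are printed, rounded to four significant digits, as written; exact precision is maintained end to end — each reported number sees exactly one rounding — the derived quantities, which include net glass mass, totals, five oxide percentages, LOI, yield, are re-derived at full float precision, exactly as shown in problem or answer, using the weight values at 250.0 pbw of glass.
Target masses of each oxide per 250.0 pbw glaze:
  Al2O3: 36.81% × 250.0 = 92.02 pbw
  SiO2: 53.49% × 250.0 = 133.7 pbw
  TiO2: 3.604% × 250.0 = 9.010 pbw
  Li2O: 4.014% × 250.0 = 10.04 pbw
  K2O: 2.090% × 250.0 = 5.225 pbw
A balance pass over the oxides, with the batch weights as given, for the quoted basis mass (target by target, the sums agree up to rounding of the answer):
  Al2O3: 63.75·0.9961 + 171.7·0.1661 = 92.02 pbw (target 92.02 pbw)
  SiO2: 171.7·0.7787 = 133.7 pbw (target 133.7 pbw)
  TiO2: 9.103·0.9898 = 9.010 pbw (target 9.010 pbw)
  Li2O: 5.638·0.4001 + 171.7·0.04530 = 10.03 pbw (target 10.04 pbw)
  K2O: 7.709·0.6778 = 5.225 pbw (target 5.225 pbw)
Glass-mass sanity pass: total batch − LOI = 250.0 pbw (per-oxide target masses sum to 250.0 pbw; versus the stated basis of 250.0 pbw — any gap is answer rounding).
Summing the batch: Σ batch = 257.9 pbw; LOI loss = Σ batch·LOI = 7.907 pbw; the yield ratio, glass ÷ batch: 96.93%.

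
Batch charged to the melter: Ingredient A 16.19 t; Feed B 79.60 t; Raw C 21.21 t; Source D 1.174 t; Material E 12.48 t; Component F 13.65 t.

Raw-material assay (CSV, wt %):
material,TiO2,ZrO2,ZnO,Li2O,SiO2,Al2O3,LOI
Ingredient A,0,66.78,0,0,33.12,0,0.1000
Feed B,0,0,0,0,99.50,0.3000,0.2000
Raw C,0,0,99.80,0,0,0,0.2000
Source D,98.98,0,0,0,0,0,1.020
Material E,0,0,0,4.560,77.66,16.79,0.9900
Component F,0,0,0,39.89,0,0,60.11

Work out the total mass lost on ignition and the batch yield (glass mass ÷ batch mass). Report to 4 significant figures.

Each numeric step carries exact precision from start to finish — mid-chain values appear, with 4-significant-digit rounding, in the working; every reported number sees exactly one rounding — all derived quantities are recomputed starting from the weights for 135.7 t of glass at full float precision (glass mass, the yield, the totals, LOI, six oxide percentages), exactly as shown in the problem or answer text.
Material-by-material LOI:
  Ingredient A: 16.19 × 0.001000 = 0.01619 t
  Feed B: 79.60 × 0.002000 = 0.1592 t
  Raw C: 21.21 × 0.002000 = 0.04242 t
  Source D: 1.174 × 0.01020 = 0.01197 t
  Material E: 12.48 × 0.009900 = 0.1236 t
  Component F: 13.65 × 0.6011 = 8.205 t
Total LOI = 8.558 t
Glass = batch − LOI = 144.3 − 8.558 = 135.7 t

LOI loss = 8.558 t; glass = 135.7 t; yield = 94.07%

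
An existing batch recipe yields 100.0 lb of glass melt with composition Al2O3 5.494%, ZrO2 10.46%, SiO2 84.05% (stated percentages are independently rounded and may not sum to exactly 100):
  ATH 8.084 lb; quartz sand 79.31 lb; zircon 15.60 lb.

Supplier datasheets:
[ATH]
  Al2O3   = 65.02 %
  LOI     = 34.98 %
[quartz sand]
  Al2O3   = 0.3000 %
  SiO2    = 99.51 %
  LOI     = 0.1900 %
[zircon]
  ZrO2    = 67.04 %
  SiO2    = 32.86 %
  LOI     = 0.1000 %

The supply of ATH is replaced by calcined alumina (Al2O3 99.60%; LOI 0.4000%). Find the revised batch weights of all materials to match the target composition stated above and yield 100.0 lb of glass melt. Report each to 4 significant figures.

Revised batch per 100.0 lb glass melt:
  calcined alumina: 5.277 lb
  quartz sand: 79.31 lb
  zircon: 15.60 lb
Total batch = 100.2 lb; LOI loss = 0.1874 lb

The intermediate values appear, rounded to 4 significant figures, across the worked steps; the working math holds full precision through the solve; each reported number is rounded just once — all derived quantities are computed in full float precision (totals, net glass mass, yield, the three compositions, ignition loss) using the weight values per 100.0 lb of glass as set out in the problem or answer text.
The oxide mass targets at 100.0 lb glass melt:
  Al2O3: 5.494% × 100.0 = 5.494 lb
  ZrO2: 10.46% × 100.0 = 10.46 lb
  SiO2: 84.05% × 100.0 = 84.05 lb
Checking each oxide sum working from each reported weight, versus the basis set out (oxide sums agree with the targets net of answer rounding effects):
  Al2O3: 5.277·0.9960 + 79.31·0.003000 = 5.494 lb (target 5.494 lb)
  ZrO2: 15.60·0.6704 = 10.46 lb (target 10.46 lb)
  SiO2: 79.31·0.9951 + 15.60·0.3286 = 84.05 lb (target 84.05 lb)
Glass-mass sanity pass: the batch minus its LOI: 100.0 lb (per-oxide target masses sum to 100.0 lb; basis as stated: 100.0 lb — gaps are rounding artifacts).
Batch grand total — Σ batch = 100.2 lb; loss to ignition Σ batch·LOI = 0.1874 lb; glass ÷ batch gives a yield of 99.81%.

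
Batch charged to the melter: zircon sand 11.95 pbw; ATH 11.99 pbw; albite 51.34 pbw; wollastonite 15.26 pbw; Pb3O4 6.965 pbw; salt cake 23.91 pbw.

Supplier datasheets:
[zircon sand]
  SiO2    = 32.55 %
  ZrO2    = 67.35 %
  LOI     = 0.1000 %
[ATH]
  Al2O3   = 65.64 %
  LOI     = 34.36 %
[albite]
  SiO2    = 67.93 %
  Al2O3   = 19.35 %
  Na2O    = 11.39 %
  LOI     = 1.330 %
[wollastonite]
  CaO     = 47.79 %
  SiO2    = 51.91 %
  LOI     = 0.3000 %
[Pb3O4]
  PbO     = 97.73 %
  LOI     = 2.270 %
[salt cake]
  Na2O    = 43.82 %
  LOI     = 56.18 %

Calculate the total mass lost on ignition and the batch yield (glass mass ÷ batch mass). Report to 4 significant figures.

Values along the way are shown rounded to 4 significant figures within the worked lines. The whole derivation carries full float precision from start to finish — each reported result undergoes a single rounding — all derived quantities are recomputed in full precision (totals, the yield, six oxide percentages, glass mass, LOI) starting from the weights per 103.0 pbw of glass precisely as stated by question or answer.
Ignition loss by material:
  zircon sand: 11.95 × 0.001000 = 0.01195 pbw
  ATH: 11.99 × 0.3436 = 4.120 pbw
  albite: 51.34 × 0.01330 = 0.6828 pbw
  wollastonite: 15.26 × 0.003000 = 0.04578 pbw
  Pb3O4: 6.965 × 0.02270 = 0.1581 pbw
  salt cake: 23.91 × 0.5618 = 13.43 pbw
Total LOI = 18.45 pbw
Glass = batch − LOI = 121.4 − 18.45 = 103.0 pbw

LOI loss = 18.45 pbw; glass = 103.0 pbw; yield = 84.80%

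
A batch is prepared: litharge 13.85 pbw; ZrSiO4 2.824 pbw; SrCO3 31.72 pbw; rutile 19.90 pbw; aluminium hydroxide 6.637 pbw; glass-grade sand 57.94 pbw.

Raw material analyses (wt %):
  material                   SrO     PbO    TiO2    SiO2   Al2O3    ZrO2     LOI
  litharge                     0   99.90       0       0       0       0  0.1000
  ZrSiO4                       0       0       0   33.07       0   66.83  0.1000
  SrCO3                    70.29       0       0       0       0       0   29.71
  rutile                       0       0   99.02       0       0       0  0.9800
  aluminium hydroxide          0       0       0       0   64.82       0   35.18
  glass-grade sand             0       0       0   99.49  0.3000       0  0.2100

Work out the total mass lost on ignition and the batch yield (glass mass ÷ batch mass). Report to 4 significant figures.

Exact precision is maintained through every step; in-progress results appear, rounded to four significant figures, alongside each step; each reported result is rounded a single time — all derived quantities, including the totals, the six compositions, ignition loss, net glass mass, the yield, are rebuilt using the weight values on 120.8 pbw of glass at full precision, precisely as stated by the problem or answer text.
Each material's LOI contribution:
  litharge: 13.85 × 0.001000 = 0.01385 pbw
  ZrSiO4: 2.824 × 0.001000 = 0.002824 pbw
  SrCO3: 31.72 × 0.2971 = 9.424 pbw
  rutile: 19.90 × 0.009800 = 0.1950 pbw
  aluminium hydroxide: 6.637 × 0.3518 = 2.335 pbw
  glass-grade sand: 57.94 × 0.002100 = 0.1217 pbw
Total LOI = 12.09 pbw
Glass = batch − LOI = 132.9 − 12.09 = 120.8 pbw

LOI loss = 12.09 pbw; glass = 120.8 pbw; yield = 90.90%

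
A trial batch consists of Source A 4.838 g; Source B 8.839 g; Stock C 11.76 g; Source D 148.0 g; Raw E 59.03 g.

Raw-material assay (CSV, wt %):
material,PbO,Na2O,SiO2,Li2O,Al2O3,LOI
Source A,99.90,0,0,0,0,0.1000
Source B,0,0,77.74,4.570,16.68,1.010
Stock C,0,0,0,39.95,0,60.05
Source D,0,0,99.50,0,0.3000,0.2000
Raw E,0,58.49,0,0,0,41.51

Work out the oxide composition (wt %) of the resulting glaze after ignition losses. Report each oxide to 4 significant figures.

Every computation keeps full precision from start to finish; working values are displayed, rounded to four significant digits, at each printed step. A single rounding yields every reported number; derived quantities, including yield, the totals, net glass mass, five oxide percentages, ignition loss, are recomputed using the weight values per 200.5 g of glass at exact precision as quoted within question or answer.
Oxide masses out of the charge:
  PbO: 4.838·0.9990 = 4.833 g
  Na2O: 59.03·0.5849 = 34.53 g
  SiO2: 8.839·0.7774 + 148.0·0.9950 = 154.1 g
  Li2O: 8.839·0.04570 + 11.76·0.3995 = 5.102 g
  Al2O3: 8.839·0.1668 + 148.0·0.003000 = 1.918 g
LOI: 4.838·0.001000 + 8.839·0.01010 + 11.76·0.6005 + 148.0·0.002000 + 59.03·0.4151 = 31.96 g
The glass mass, total less LOI, = 232.5 − 31.96 = 200.5 g (the oxide masses sum to this)
percent by weight: oxide/glass ×100

Glass mass = 200.5 g (batch 232.5 − LOI 31.96).
Composition: PbO 2.410%, Na2O 17.22%, SiO2 76.87%, Li2O 2.545%, Al2O3 0.9567%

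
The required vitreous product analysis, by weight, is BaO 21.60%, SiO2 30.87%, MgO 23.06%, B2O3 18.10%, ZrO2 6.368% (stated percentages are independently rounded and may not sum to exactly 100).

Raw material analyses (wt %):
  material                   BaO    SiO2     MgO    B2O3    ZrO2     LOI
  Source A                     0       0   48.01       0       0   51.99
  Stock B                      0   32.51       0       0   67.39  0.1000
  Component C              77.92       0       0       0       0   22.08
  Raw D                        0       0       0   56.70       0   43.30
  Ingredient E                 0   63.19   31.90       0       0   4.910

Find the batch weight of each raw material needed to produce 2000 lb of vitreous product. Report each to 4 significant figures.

Batch per 2000 lb vitreous product:
  Source A: 376.0 lb
  Stock B: 189.0 lb
  Component C: 554.4 lb
  Raw D: 638.4 lb
  Ingredient E: 879.8 lb
Total batch = 2638 lb; LOI loss = 637.7 lb; yield = 75.82%

Full float precision is held in every operation; values along the way are displayed (rounded to four significant figures) at each printed step; every reported figure sees exactly one rounding — the derived quantities are rebuilt at full precision (net glass mass, yield, ignition loss, the five compositions, totals) using the weight values at 2000 lb of glass, as they appear in problem or answer.
Oxide-by-oxide targets in 2000 lb vitreous product:
  BaO: 21.60% × 2000 = 432.0 lb
  SiO2: 30.87% × 2000 = 617.4 lb
  MgO: 23.06% × 2000 = 461.2 lb
  B2O3: 18.10% × 2000 = 362.0 lb
  ZrO2: 6.368% × 2000 = 127.4 lb
Per-oxide balance check applying the batch weights above, under the basis named above (each sum matches its target mass inside rounding margins):
  BaO: 554.4·0.7792 = 432.0 lb (target 432.0 lb)
  SiO2: 189.0·0.3251 + 879.8·0.6319 = 617.4 lb (target 617.4 lb)
  MgO: 376.0·0.4801 + 879.8·0.3190 = 461.2 lb (target 461.2 lb)
  B2O3: 638.4·0.5670 = 362.0 lb (target 362.0 lb)
  ZrO2: 189.0·0.6739 = 127.4 lb (target 127.4 lb)
Glass-mass closure: total charge less LOI = 2000 lb (targets for the oxides total 2000 lb; the stated basis being 2000 lb — gaps are rounding artifacts).
Whole-batch sum: Σ batch = 2638 lb; ignition loss, Σ(batch × LOI) = 637.7 lb; yield, glass over the total, = 75.82%.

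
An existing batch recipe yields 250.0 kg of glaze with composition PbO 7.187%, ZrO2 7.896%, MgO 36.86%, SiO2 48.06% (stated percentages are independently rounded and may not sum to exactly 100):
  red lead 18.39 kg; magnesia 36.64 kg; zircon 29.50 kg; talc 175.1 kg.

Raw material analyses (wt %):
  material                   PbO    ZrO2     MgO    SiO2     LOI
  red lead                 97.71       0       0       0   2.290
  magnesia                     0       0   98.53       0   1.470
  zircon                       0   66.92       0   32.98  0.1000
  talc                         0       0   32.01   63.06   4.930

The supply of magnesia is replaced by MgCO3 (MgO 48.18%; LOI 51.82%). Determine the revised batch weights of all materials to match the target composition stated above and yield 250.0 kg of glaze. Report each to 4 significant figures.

Mid-chain values are printed rounded to 4 significant figures; all arithmetic carries full float precision at all times. Each reported number is rounded once only; derived quantities, including net glass mass, totals, four oxide percentages, LOI, yield, are computed from the batch weights on 250.0 kg of glass at exact precision as they appear in the problem or answer text.
Target oxide masses per 250.0 kg glaze:
  PbO: 7.187% × 250.0 = 17.97 kg
  ZrO2: 7.896% × 250.0 = 19.74 kg
  MgO: 36.86% × 250.0 = 92.15 kg
  SiO2: 48.06% × 250.0 = 120.2 kg
Verifying the oxide balance working from each reported weight, for the quoted basis mass (each sum matches its target mass inside rounding margins):
  PbO: 18.39·0.9771 = 17.97 kg (target 17.97 kg)
  ZrO2: 29.50·0.6692 = 19.74 kg (target 19.74 kg)
  MgO: 74.92·0.4818 + 175.1·0.3201 = 92.15 kg (target 92.15 kg)
  SiO2: 29.50·0.3298 + 175.1·0.6306 = 120.1 kg (target 120.2 kg)
The glass-mass cross-check: total batch − LOI = 250.0 kg (targets for the oxides total 250.0 kg; the stated basis being 250.0 kg — rounding explains the deltas).
Whole-batch sum: Σ batch = 297.9 kg; ignition loss, Σ(batch × LOI) = 47.91 kg; yield, glass over the total, = 83.92%.

Revised batch per 250.0 kg glaze:
  red lead: 18.39 kg
  MgCO3: 74.92 kg
  zircon: 29.50 kg
  talc: 175.1 kg
Total batch = 297.9 kg; LOI loss = 47.91 kg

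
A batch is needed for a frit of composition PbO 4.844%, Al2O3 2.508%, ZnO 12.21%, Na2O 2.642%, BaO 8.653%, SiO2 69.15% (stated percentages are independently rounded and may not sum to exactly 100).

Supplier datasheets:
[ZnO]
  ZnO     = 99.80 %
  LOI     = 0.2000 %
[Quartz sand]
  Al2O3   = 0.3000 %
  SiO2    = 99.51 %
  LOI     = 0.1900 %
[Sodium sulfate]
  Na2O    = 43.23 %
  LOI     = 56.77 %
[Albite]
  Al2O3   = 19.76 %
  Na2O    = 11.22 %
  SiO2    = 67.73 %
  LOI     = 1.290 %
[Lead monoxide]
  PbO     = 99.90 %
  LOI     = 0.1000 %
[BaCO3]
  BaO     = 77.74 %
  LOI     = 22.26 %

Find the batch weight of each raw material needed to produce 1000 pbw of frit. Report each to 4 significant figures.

Batch per 1000 pbw frit:
  ZnO: 122.3 pbw
  Quartz sand: 614.9 pbw
  Sodium sulfate: 30.60 pbw
  Albite: 117.6 pbw
  Lead monoxide: 48.49 pbw
  BaCO3: 111.3 pbw
Total batch = 1045 pbw; LOI loss = 45.13 pbw; yield = 95.68%

Full float precision is carried throughout — the intermediate values appear, rounded to 4 significant figures, alongside each step; each reported value is rounded once only — derived quantities, which include totals, yield, LOI, glass mass, the six compositions, are recomputed at full float precision, as quoted within the problem or answer text, starting from the weights for 1000 pbw of glass.
Oxide-by-oxide targets in 1000 pbw frit:
  PbO: 4.844% × 1000 = 48.44 pbw
  Al2O3: 2.508% × 1000 = 25.08 pbw
  ZnO: 12.21% × 1000 = 122.1 pbw
  Na2O: 2.642% × 1000 = 26.42 pbw
  BaO: 8.653% × 1000 = 86.53 pbw
  SiO2: 69.15% × 1000 = 691.5 pbw
Balance tally, oxide-wise, on the weights just shown, on the stated basis (summed amounts equal target values once rounding is allowed for):
  PbO: 48.49·0.9990 = 48.44 pbw (target 48.44 pbw)
  Al2O3: 614.9·0.003000 + 117.6·0.1976 = 25.08 pbw (target 25.08 pbw)
  ZnO: 122.3·0.9980 = 122.1 pbw (target 122.1 pbw)
  Na2O: 30.60·0.4323 + 117.6·0.1122 = 26.42 pbw (target 26.42 pbw)
  BaO: 111.3·0.7774 = 86.52 pbw (target 86.53 pbw)
  SiO2: 614.9·0.9951 + 117.6·0.6773 = 691.5 pbw (target 691.5 pbw)
Glass mass check: the batch minus its LOI: 1000 pbw (oxide target masses add up to 1000 pbw; with the basis standing at 1000 pbw — gaps are rounding artifacts).
Batch grand total — Σ batch = 1045 pbw; loss to ignition Σ batch·LOI = 45.13 pbw; glass ÷ batch gives a yield of 95.68%.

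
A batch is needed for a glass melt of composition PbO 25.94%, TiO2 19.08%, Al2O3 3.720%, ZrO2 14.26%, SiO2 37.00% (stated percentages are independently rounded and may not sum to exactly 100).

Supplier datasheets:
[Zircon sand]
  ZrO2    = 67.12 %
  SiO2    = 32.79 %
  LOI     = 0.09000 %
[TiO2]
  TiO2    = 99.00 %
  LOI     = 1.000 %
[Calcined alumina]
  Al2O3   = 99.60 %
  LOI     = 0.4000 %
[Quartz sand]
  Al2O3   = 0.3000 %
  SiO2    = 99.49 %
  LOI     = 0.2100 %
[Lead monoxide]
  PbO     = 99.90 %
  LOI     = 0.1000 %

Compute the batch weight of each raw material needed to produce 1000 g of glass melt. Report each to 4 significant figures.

Each numeric step carries full float precision from first step to last — intermediates are printed rounded to four significant digits between the steps — each reported value takes exactly one rounding — all derived quantities are recomputed from the batch weights at 1000 g of glass at full float precision (the five compositions, the totals, ignition loss, net glass mass, yield) as written in either problem or answer.
Target oxide masses per 1000 g glass melt:
  PbO: 25.94% × 1000 = 259.4 g
  TiO2: 19.08% × 1000 = 190.8 g
  Al2O3: 3.720% × 1000 = 37.20 g
  ZrO2: 14.26% × 1000 = 142.6 g
  SiO2: 37.00% × 1000 = 370.0 g
Oxide-by-oxide audit per the reported batch figures, for the quoted basis mass (delivered sums recover each target net of answer rounding effects):
  PbO: 259.7·0.9990 = 259.4 g (target 259.4 g)
  TiO2: 192.7·0.9900 = 190.8 g (target 190.8 g)
  Al2O3: 36.44·0.9960 + 301.9·0.003000 = 37.20 g (target 37.20 g)
  ZrO2: 212.5·0.6712 = 142.6 g (target 142.6 g)
  SiO2: 212.5·0.3279 + 301.9·0.9949 = 370.0 g (target 370.0 g)
The glass-mass cross-check: Σ batch − LOI loss = 1000 g (the Σ of target masses is 1000 g; basis as stated: 1000 g — any gap is answer rounding).
Batch grand total — Σ batch = 1003 g; the LOI term Σ batch·LOI equals 3.158 g; yield, glass over the total, = 99.69%.

Batch per 1000 g glass melt:
  Zircon sand: 212.5 g
  TiO2: 192.7 g
  Calcined alumina: 36.44 g
  Quartz sand: 301.9 g
  Lead monoxide: 259.7 g
Total batch = 1003 g; LOI loss = 3.158 g; yield = 99.69%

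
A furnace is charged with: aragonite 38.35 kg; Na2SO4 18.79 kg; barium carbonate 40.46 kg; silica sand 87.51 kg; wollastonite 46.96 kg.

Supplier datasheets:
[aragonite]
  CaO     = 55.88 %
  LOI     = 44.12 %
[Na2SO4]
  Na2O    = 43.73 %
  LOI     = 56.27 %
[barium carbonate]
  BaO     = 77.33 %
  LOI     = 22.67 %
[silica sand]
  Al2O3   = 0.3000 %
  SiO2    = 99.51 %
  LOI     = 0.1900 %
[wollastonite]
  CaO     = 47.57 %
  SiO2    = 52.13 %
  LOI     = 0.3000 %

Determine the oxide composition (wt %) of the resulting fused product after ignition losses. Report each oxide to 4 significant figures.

Glass mass = 195.1 kg (batch 232.1 − LOI 36.97).
Composition: Al2O3 0.1346%, Na2O 4.212%, CaO 22.43%, SiO2 57.18%, BaO 16.04%

The whole derivation maintains full float precision in all steps; in-progress results are shown rounded off to 4 significant digits in the working — each reported figure is rounded only once. All derived quantities, which include totals, the yield, net glass mass, five oxide percentages, ignition loss, are computed at full precision, as given in problem or answer, from the batch weights on 195.1 kg of glass.
Oxide masses out of the charge:
  Al2O3: 87.51·0.003000 = 0.2625 kg
  Na2O: 18.79·0.4373 = 8.217 kg
  CaO: 38.35·0.5588 + 46.96·0.4757 = 43.77 kg
  SiO2: 87.51·0.9951 + 46.96·0.5213 = 111.6 kg
  BaO: 40.46·0.7733 = 31.29 kg
LOI: 38.35·0.4412 + 18.79·0.5627 + 40.46·0.2267 + 87.51·0.001900 + 46.96·0.003000 = 36.97 kg
Glass = total batch minus LOI = 232.1 − 36.97 = 195.1 kg (equal to the oxide-mass sum)
percent by weight: oxide/glass ×100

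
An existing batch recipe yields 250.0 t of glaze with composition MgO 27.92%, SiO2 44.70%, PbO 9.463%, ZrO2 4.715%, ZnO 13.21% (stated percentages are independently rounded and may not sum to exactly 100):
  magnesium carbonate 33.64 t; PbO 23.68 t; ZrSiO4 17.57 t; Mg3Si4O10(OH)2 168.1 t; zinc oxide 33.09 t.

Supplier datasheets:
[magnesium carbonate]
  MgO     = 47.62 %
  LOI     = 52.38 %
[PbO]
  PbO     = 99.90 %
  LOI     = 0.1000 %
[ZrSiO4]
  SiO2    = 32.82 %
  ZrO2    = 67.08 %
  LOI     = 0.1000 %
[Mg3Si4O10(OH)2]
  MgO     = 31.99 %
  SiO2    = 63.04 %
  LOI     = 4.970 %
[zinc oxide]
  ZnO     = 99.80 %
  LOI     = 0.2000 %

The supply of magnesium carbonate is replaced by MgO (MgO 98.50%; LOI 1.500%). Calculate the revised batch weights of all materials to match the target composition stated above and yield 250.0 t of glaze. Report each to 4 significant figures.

Revised batch per 250.0 t glaze:
  MgO: 16.26 t
  PbO: 23.68 t
  ZrSiO4: 17.57 t
  Mg3Si4O10(OH)2: 168.1 t
  zinc oxide: 33.09 t
Total batch = 258.7 t; LOI loss = 8.706 t

Mid-chain values are shown rounded to four significant figures; every computation keeps full float precision through every step; a single rounding finalizes each reported figure. Derived quantities are computed from the batch weights at 250.0 t of glass in full float precision (yield, glass mass, LOI, the totals, five oxide percentages), as set out in the problem or the answer.
The oxide mass targets at 250.0 t glaze:
  MgO: 27.92% × 250.0 = 69.80 t
  SiO2: 44.70% × 250.0 = 111.8 t
  PbO: 9.463% × 250.0 = 23.66 t
  ZrO2: 4.715% × 250.0 = 11.79 t
  ZnO: 13.21% × 250.0 = 33.02 t
Mass-balance tally per oxide on the weights just shown, against the basis in use (target by target, the sums agree net of answer rounding effects):
  MgO: 16.26·0.9850 + 168.1·0.3199 = 69.79 t (target 69.80 t)
  SiO2: 17.57·0.3282 + 168.1·0.6304 = 111.7 t (target 111.8 t)
  PbO: 23.68·0.9990 = 23.66 t (target 23.66 t)
  ZrO2: 17.57·0.6708 = 11.79 t (target 11.79 t)
  ZnO: 33.09·0.9980 = 33.02 t (target 33.02 t)
Consistency of the glass mass: batch Σ − ignition loss = 250.0 t (summing oxide targets gives 250.0 t; stated basis 250.0 t — differing by rounding only).
Summing the batch: Σ batch = 258.7 t; Σ batch·LOI gives LOI loss = 8.706 t; as yield: glass ÷ batch → 96.63%.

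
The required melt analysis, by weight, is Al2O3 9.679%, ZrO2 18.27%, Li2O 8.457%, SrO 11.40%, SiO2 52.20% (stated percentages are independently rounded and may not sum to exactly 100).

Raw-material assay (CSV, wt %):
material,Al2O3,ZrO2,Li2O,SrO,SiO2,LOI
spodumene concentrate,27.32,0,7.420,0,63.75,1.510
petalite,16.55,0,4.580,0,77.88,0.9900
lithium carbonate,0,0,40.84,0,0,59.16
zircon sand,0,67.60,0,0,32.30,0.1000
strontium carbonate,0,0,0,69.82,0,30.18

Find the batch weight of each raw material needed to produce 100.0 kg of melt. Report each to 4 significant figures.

The working math keeps full float precision at every stage; values along the way are shown, rounded to 4 significant figures, within the worked lines. Each reported result receives exactly one rounding. All derived quantities (totals, ignition loss, net glass mass, the five compositions, the yield) are carried from the weighed amounts for 100.0 kg of glass at full precision, as quoted within the problem or the answer.
Oxide-by-oxide targets in 100.0 kg melt:
  Al2O3: 9.679% × 100.0 = 9.679 kg
  ZrO2: 18.27% × 100.0 = 18.27 kg
  Li2O: 8.457% × 100.0 = 8.457 kg
  SrO: 11.40% × 100.0 = 11.40 kg
  SiO2: 52.20% × 100.0 = 52.20 kg
Checking each oxide sum on the weights just shown, at the basis given (summed amounts equal target values exact up to rounding of places):
  Al2O3: 3.204·0.2732 + 53.19·0.1655 = 9.678 kg (target 9.679 kg)
  ZrO2: 27.03·0.6760 = 18.27 kg (target 18.27 kg)
  Li2O: 3.204·0.07420 + 53.19·0.04580 + 14.16·0.4084 = 8.457 kg (target 8.457 kg)
  SrO: 16.33·0.6982 = 11.40 kg (target 11.40 kg)
  SiO2: 3.204·0.6375 + 53.19·0.7788 + 27.03·0.3230 = 52.20 kg (target 52.20 kg)
The glass-mass cross-check: total charge less LOI = 100.0 kg (the Σ of target masses is 100.0 kg; against the stated basis, 100.0 kg — rounding explains the deltas).
Whole-batch sum: Σ batch = 113.9 kg; LOI loss = Σ batch·LOI = 13.91 kg; the yield ratio, glass ÷ batch: 87.79%.

Batch per 100.0 kg melt:
  spodumene concentrate: 3.204 kg
  petalite: 53.19 kg
  lithium carbonate: 14.16 kg
  zircon sand: 27.03 kg
  strontium carbonate: 16.33 kg
Total batch = 113.9 kg; LOI loss = 13.91 kg; yield = 87.79%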